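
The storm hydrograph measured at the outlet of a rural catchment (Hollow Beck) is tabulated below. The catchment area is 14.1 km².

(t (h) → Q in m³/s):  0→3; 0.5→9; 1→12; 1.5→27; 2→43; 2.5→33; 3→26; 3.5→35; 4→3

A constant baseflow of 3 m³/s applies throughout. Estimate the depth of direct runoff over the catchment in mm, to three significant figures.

d ≈ 20.9 mm

Direct runoff: 0.0, 6.0, 9.0, 24.0, 40.0, 30.0, 23.0, 32.0, 0.0 m³/s; ΣQ_DR = 164.0 m³/s.
V = ΣQ_DR · Δt = 164.0 × 1800 s = 2.952 × 10^5 m³.
Over A = 14.1 km², depth = V / A = 20.9 mm.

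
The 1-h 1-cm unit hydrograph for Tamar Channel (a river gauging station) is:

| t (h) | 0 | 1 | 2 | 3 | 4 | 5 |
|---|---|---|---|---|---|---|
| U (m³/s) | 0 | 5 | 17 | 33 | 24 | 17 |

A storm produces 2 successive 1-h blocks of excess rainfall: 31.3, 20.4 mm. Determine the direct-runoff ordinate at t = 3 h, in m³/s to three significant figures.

Q ≈ 138 m³/s

By discrete convolution, Q_j = Σ (P_i / 10 mm) · U_{j−i}.
At t = 3 h (j=3): Q = (31.3/10)·33 + (20.4/10)·17 = 138 m³/s.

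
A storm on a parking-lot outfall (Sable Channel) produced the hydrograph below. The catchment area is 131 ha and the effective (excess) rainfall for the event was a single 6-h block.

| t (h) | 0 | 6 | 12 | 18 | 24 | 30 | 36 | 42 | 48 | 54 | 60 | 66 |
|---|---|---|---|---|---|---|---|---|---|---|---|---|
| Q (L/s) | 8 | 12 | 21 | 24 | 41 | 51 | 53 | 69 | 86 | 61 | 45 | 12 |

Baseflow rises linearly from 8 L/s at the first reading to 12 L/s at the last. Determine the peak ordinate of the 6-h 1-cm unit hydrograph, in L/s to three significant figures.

Direct runoff: 0.00, 3.64, 12.27, 14.91, 31.55, 41.18, 42.82, 58.45, 75.09, 49.73, 33.36, 0.00 L/s; ΣQ_DR = 363.0 L/s, peak = 75.09 L/s.
Runoff depth d = ΣQ_DR·Δt / A = 363.0 × 21600 / (131 ha) = 5.985 mm.
The 1-cm UH is the DRH scaled by (10 mm)/d, so U_p = 75.09 × 10/5.985 = 125 L/s.

U_p ≈ 125 L/s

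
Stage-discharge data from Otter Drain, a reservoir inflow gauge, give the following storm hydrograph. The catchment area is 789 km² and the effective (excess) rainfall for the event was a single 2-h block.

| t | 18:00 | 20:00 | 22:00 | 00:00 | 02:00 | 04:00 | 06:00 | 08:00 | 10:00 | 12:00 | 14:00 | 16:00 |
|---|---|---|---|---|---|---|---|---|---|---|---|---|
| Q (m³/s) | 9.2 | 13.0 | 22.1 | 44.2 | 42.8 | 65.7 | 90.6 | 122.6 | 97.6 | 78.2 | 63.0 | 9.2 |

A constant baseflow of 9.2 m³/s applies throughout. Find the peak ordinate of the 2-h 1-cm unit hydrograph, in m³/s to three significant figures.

Direct runoff: 0.0, 3.8, 12.9, 35.0, 33.6, 56.5, 81.4, 113.4, 88.4, 69.0, 53.8, 0.0 m³/s; ΣQ_DR = 547.8 m³/s, peak = 113.4 m³/s.
Runoff depth d = ΣQ_DR·Δt / A = 547.8 × 7200 / (789 km²) = 4.999 mm.
The 1-cm UH is the DRH scaled by (10 mm)/d, so U_p = 113.4 × 10/4.999 = 227 m³/s.

U_p ≈ 227 m³/s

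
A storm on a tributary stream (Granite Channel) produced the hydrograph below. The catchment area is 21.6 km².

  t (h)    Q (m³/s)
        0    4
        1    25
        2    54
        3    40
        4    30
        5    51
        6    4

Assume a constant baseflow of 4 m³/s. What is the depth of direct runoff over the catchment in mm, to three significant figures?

d ≈ 30.0 mm

Direct runoff: 0.0, 21.0, 50.0, 36.0, 26.0, 47.0, 0.0 m³/s; ΣQ_DR = 180.0 m³/s.
V = ΣQ_DR · Δt = 180.0 × 3600 s = 6.480 × 10^5 m³.
Over A = 21.6 km², depth = V / A = 30.0 mm.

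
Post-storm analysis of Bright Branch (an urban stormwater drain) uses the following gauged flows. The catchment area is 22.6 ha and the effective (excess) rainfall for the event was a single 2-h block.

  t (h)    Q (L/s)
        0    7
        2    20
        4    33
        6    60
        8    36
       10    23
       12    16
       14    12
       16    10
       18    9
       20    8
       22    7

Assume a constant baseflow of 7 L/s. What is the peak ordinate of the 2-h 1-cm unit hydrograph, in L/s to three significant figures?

Direct runoff: 0.0, 13.0, 26.0, 53.0, 29.0, 16.0, 9.0, 5.0, 3.0, 2.0, 1.0, 0.0 L/s; ΣQ_DR = 157.0 L/s, peak = 53.0 L/s.
Runoff depth d = ΣQ_DR·Δt / A = 157.0 × 7200 / (22.6 ha) = 5.002 mm.
The 1-cm UH is the DRH scaled by (10 mm)/d, so U_p = 53.0 × 10/5.002 = 106 L/s.

U_p ≈ 106 L/s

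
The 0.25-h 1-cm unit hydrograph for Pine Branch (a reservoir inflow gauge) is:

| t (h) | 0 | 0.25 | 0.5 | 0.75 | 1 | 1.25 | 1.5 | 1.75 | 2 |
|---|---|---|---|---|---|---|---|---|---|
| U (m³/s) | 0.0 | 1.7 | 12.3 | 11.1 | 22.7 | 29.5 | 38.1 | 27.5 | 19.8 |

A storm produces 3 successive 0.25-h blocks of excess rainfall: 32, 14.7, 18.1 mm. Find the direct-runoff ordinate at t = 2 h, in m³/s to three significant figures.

By discrete convolution, Q_j = Σ (P_i / 10 mm) · U_{j−i}.
At t = 2 h (j=8): Q = (32/10)·19.8 + (14.7/10)·27.5 + (18.1/10)·38.1 = 173 m³/s.

Q ≈ 173 m³/s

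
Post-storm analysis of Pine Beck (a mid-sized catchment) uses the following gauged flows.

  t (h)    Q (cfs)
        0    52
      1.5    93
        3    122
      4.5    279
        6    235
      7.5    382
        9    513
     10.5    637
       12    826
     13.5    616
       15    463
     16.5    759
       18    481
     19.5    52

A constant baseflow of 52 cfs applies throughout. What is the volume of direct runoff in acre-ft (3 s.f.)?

V ≈ 593 acre-ft

Direct-runoff ordinates (Q − Q_b): 0.0, 41.0, 70.0, 227.0, 183.0, 330.0, 461.0, 585.0, 774.0, 564.0, 411.0, 707.0, 429.0, 0.0 cfs.
ΣQ_DR = 4782 cfs.
With Δt = 1.5 h = 5400 s, V = ΣQ_DR · Δt = 4782 × 5400 = 2.58 × 10^7 ft³ = 593 acre-ft.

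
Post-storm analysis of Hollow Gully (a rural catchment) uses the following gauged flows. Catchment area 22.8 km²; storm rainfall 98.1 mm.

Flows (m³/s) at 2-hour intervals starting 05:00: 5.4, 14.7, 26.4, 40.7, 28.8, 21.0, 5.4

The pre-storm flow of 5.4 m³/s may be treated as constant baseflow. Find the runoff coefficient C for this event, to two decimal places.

ΣQ_DR = 104.6 m³/s; V = ΣQ_DR·Δt = 7.531 × 10^5 m³.
Runoff depth d = V / A = 33.03 mm.
C = d / P = 33.03 / 98.1 = 0.34.

C ≈ 0.34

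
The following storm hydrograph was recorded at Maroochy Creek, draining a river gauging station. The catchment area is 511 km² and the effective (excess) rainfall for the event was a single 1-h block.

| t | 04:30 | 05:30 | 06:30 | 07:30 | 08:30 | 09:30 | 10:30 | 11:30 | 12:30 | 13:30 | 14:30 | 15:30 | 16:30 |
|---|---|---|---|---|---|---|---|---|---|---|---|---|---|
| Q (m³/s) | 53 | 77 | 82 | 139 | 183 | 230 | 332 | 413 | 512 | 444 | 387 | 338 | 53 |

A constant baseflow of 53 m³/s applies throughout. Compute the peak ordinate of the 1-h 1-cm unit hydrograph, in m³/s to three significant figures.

U_p ≈ 255 m³/s

Direct runoff: 0.0, 24.0, 29.0, 86.0, 130.0, 177.0, 279.0, 360.0, 459.0, 391.0, 334.0, 285.0, 0.0 m³/s; ΣQ_DR = 2554 m³/s, peak = 459.0 m³/s.
Runoff depth d = ΣQ_DR·Δt / A = 2554 × 3600 / (511 km²) = 17.99 mm.
The 1-cm UH is the DRH scaled by (10 mm)/d, so U_p = 459.0 × 10/17.99 = 255 m³/s.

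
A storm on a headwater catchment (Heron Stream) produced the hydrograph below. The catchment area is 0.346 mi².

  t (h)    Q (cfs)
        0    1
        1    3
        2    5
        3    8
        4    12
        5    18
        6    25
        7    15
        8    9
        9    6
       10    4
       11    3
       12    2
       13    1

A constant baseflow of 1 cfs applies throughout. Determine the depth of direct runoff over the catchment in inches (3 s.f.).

d ≈ 0.439 in

Direct runoff: 0.0, 2.0, 4.0, 7.0, 11.0, 17.0, 24.0, 14.0, 8.0, 5.0, 3.0, 2.0, 1.0, 0.0 cfs; ΣQ_DR = 98.00 cfs.
V = ΣQ_DR · Δt = 98.00 × 3600 s = 3.528 × 10^5 ft³.
Over A = 0.346 mi², depth = V / A = 0.439 in.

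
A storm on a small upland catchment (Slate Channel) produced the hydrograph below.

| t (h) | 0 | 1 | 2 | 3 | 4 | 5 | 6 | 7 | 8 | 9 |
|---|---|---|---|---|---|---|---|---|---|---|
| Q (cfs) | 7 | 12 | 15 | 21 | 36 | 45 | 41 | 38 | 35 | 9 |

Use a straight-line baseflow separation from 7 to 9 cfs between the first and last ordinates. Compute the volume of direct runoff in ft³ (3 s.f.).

V ≈ 6.44 × 10^5 ft³

Direct-runoff ordinates (Q − Q_b): 0.00, 4.78, 7.56, 13.33, 28.11, 36.89, 32.67, 29.44, 26.22, 0.00 cfs.
ΣQ_DR = 179.0 cfs.
With Δt = 1 h = 3600 s, V = ΣQ_DR · Δt = 179.0 × 3600 = 6.44 × 10^5 ft³.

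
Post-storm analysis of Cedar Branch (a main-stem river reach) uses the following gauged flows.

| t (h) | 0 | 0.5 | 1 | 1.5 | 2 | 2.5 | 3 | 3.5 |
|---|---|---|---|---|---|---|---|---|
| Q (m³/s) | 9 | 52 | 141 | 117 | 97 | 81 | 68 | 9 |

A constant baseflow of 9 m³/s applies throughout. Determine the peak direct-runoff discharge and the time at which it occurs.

Q_p = 132.0 m³/s at t = 1 h

Subtracting baseflow gives direct-runoff ordinates: 0.0, 43.0, 132.0, 108.0, 88.0, 72.0, 59.0, 0.0 m³/s.
The maximum is 132.0 m³/s, occurring at the reading for t = 1 h.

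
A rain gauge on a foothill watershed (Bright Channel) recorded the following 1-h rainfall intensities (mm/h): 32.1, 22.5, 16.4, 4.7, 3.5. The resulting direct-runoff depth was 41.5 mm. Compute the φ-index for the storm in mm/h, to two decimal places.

φ ≈ 9.83 mm/h

Only the 3 blocks with intensity above φ contribute runoff: 32.1, 22.5, 16.4 mm/h.
Σ(I−φ)·Δt = d  ⇒  (32.1+22.5+16.4 − 3φ)·1 = 41.5
φ = (71.00 − 41.5/1) / 3 = 9.83 mm/h.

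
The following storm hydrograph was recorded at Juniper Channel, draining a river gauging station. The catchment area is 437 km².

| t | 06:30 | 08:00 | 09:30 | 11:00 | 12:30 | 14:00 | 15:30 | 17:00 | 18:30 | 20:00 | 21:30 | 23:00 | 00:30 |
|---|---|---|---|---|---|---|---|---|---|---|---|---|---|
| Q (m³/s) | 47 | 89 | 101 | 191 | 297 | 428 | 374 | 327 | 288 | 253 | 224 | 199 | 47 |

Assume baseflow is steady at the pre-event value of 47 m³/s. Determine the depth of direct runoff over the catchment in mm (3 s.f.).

Direct runoff: 0.0, 42.0, 54.0, 144.0, 250.0, 381.0, 327.0, 280.0, 241.0, 206.0, 177.0, 152.0, 0.0 m³/s; ΣQ_DR = 2254 m³/s.
V = ΣQ_DR · Δt = 2254 × 5400 s = 1.217 × 10^7 m³.
Over A = 437 km², depth = V / A = 27.9 mm.

d ≈ 27.9 mm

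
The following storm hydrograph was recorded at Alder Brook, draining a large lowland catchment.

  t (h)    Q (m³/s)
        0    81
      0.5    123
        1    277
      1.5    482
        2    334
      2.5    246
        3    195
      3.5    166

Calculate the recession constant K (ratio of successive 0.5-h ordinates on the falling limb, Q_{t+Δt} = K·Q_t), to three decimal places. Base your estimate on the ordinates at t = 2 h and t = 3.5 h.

K ≈ 0.792

Using the recession-limb readings at t = 2 h and t = 3.5 h: Q falls from 334 to 166 m³/s over 3 intervals.
K = (Q₂/Q₁)^(1/3) = (166/334)^(1/3) = 0.792.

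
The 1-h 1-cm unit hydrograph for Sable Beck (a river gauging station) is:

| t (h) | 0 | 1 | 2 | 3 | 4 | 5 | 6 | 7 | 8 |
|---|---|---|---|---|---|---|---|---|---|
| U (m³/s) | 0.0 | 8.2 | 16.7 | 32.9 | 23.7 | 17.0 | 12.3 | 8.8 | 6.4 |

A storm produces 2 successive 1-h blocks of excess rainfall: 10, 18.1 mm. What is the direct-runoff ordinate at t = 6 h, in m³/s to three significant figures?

Q ≈ 43.1 m³/s

By discrete convolution, Q_j = Σ (P_i / 10 mm) · U_{j−i}.
At t = 6 h (j=6): Q = (10/10)·12.3 + (18.1/10)·17.0 = 43.1 m³/s.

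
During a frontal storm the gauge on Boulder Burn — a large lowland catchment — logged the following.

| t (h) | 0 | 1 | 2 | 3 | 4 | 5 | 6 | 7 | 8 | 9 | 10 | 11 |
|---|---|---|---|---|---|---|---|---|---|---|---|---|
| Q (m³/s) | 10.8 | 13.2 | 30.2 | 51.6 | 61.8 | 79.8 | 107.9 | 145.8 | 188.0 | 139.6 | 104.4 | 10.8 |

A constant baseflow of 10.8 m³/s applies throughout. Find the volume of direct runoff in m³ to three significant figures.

Direct-runoff ordinates (Q − Q_b): 0.0, 2.4, 19.4, 40.8, 51.0, 69.0, 97.1, 135.0, 177.2, 128.8, 93.6, 0.0 m³/s.
ΣQ_DR = 814.3 m³/s.
With Δt = 1 h = 3600 s, V = ΣQ_DR · Δt = 814.3 × 3600 = 2.93 × 10^6 m³.

V ≈ 2.93 × 10^6 m³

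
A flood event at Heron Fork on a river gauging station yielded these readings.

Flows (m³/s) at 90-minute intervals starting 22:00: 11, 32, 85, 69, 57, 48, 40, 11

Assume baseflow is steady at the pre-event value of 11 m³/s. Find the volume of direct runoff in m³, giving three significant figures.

Direct-runoff ordinates (Q − Q_b): 0.0, 21.0, 74.0, 58.0, 46.0, 37.0, 29.0, 0.0 m³/s.
ΣQ_DR = 265.0 m³/s.
With Δt = 1.5 h = 5400 s, V = ΣQ_DR · Δt = 265.0 × 5400 = 1.43 × 10^6 m³.

V ≈ 1.43 × 10^6 m³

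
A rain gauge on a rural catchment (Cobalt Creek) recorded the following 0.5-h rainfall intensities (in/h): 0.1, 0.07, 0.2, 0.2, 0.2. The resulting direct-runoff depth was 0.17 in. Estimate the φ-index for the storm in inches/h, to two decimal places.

Only the 4 blocks with intensity above φ contribute runoff: 0.1, 0.2, 0.2, 0.2 in/h.
Σ(I−φ)·Δt = d  ⇒  (0.1+0.2+0.2+0.2 − 4φ)·0.5 = 0.17
φ = (0.7000 − 0.17/0.5) / 4 = 0.09 in/h.

φ ≈ 0.09 in/h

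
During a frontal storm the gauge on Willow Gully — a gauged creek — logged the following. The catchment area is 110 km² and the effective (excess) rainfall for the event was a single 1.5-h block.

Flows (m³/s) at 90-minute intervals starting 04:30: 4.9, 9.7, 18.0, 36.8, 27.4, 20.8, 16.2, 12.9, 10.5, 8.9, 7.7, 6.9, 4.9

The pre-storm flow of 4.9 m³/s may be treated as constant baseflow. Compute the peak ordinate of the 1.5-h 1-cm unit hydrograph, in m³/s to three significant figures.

U_p ≈ 53.3 m³/s

Direct runoff: 0.0, 4.8, 13.1, 31.9, 22.5, 15.9, 11.3, 8.0, 5.6, 4.0, 2.8, 2.0, 0.0 m³/s; ΣQ_DR = 121.9 m³/s, peak = 31.9 m³/s.
Runoff depth d = ΣQ_DR·Δt / A = 121.9 × 5400 / (110 km²) = 5.984 mm.
The 1-cm UH is the DRH scaled by (10 mm)/d, so U_p = 31.9 × 10/5.984 = 53.3 m³/s.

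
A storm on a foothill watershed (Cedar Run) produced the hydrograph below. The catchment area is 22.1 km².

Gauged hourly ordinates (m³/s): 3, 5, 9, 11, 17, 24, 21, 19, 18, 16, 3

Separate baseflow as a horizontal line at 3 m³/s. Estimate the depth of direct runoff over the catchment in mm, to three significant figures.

Direct runoff: 0.0, 2.0, 6.0, 8.0, 14.0, 21.0, 18.0, 16.0, 15.0, 13.0, 0.0 m³/s; ΣQ_DR = 113.0 m³/s.
V = ΣQ_DR · Δt = 113.0 × 3600 s = 4.068 × 10^5 m³.
Over A = 22.1 km², depth = V / A = 18.4 mm.

d ≈ 18.4 mm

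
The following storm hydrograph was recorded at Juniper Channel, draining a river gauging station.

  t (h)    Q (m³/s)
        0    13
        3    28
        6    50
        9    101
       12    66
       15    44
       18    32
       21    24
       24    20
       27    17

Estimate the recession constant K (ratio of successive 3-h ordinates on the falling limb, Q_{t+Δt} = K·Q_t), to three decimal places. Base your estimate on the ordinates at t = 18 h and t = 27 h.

K ≈ 0.810

Using the recession-limb readings at t = 18 h and t = 27 h: Q falls from 32 to 17 m³/s over 3 intervals.
K = (Q₂/Q₁)^(1/3) = (17/32)^(1/3) = 0.810.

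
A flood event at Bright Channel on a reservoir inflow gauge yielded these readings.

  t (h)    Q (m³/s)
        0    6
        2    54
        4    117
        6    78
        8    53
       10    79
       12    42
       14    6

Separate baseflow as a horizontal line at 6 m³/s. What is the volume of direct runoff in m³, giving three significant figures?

Direct-runoff ordinates (Q − Q_b): 0.0, 48.0, 111.0, 72.0, 47.0, 73.0, 36.0, 0.0 m³/s.
ΣQ_DR = 387.0 m³/s.
With Δt = 2 h = 7200 s, V = ΣQ_DR · Δt = 387.0 × 7200 = 2.79 × 10^6 m³.

V ≈ 2.79 × 10^6 m³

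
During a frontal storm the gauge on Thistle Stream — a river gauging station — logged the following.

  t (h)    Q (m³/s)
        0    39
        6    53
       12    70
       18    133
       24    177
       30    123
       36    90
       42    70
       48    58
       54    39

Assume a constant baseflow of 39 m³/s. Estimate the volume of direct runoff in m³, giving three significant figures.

V ≈ 9.98 × 10^6 m³

Direct-runoff ordinates (Q − Q_b): 0.0, 14.0, 31.0, 94.0, 138.0, 84.0, 51.0, 31.0, 19.0, 0.0 m³/s.
ΣQ_DR = 462.0 m³/s.
With Δt = 6 h = 21600 s, V = ΣQ_DR · Δt = 462.0 × 21600 = 9.98 × 10^6 m³.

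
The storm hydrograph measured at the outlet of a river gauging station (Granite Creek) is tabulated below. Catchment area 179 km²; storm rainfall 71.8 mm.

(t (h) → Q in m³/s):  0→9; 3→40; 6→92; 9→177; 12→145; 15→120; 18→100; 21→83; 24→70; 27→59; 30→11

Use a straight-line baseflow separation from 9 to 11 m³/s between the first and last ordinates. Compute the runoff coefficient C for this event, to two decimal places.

C ≈ 0.67

ΣQ_DR = 796.0 m³/s; V = ΣQ_DR·Δt = 8.597 × 10^6 m³.
Runoff depth d = V / A = 48.03 mm.
C = d / P = 48.03 / 71.8 = 0.67.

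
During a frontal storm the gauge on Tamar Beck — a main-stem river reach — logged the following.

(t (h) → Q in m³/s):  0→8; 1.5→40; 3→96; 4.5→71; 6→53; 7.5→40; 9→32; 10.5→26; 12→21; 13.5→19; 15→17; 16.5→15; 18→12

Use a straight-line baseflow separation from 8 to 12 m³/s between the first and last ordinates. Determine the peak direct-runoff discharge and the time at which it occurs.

Subtracting baseflow gives direct-runoff ordinates: 0.00, 31.67, 87.33, 62.00, 43.67, 30.33, 22.00, 15.67, 10.33, 8.00, 5.67, 3.33, 0.00 m³/s.
The maximum is 87.33 m³/s, occurring at the reading for t = 3 h.

Q_p = 87.33 m³/s at t = 3 h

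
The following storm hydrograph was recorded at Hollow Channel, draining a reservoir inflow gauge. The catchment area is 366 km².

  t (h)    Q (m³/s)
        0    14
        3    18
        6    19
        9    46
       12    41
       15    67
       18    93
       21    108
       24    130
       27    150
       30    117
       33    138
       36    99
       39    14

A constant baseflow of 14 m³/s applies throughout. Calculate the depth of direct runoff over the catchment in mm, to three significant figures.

d ≈ 25.3 mm

Direct runoff: 0.0, 4.0, 5.0, 32.0, 27.0, 53.0, 79.0, 94.0, 116.0, 136.0, 103.0, 124.0, 85.0, 0.0 m³/s; ΣQ_DR = 858.0 m³/s.
V = ΣQ_DR · Δt = 858.0 × 10800 s = 9.266 × 10^6 m³.
Over A = 366 km², depth = V / A = 25.3 mm.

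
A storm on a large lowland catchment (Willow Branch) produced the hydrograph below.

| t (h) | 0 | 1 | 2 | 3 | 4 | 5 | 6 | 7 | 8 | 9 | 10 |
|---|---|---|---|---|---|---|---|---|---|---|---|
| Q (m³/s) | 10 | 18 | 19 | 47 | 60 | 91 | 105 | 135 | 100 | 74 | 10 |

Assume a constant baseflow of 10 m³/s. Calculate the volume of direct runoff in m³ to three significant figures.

V ≈ 2.01 × 10^6 m³

Direct-runoff ordinates (Q − Q_b): 0.0, 8.0, 9.0, 37.0, 50.0, 81.0, 95.0, 125.0, 90.0, 64.0, 0.0 m³/s.
ΣQ_DR = 559.0 m³/s.
With Δt = 1 h = 3600 s, V = ΣQ_DR · Δt = 559.0 × 3600 = 2.01 × 10^6 m³.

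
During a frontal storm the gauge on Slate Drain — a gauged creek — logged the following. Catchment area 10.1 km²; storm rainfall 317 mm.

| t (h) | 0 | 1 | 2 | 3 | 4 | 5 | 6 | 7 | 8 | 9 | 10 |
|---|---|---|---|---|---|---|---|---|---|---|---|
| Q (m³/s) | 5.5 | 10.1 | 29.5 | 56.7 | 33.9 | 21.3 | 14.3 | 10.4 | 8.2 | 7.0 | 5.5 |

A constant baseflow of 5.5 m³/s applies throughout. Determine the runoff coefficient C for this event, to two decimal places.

C ≈ 0.16

ΣQ_DR = 141.9 m³/s; V = ΣQ_DR·Δt = 5.108 × 10^5 m³.
Runoff depth d = V / A = 50.58 mm.
C = d / P = 50.58 / 317 = 0.16.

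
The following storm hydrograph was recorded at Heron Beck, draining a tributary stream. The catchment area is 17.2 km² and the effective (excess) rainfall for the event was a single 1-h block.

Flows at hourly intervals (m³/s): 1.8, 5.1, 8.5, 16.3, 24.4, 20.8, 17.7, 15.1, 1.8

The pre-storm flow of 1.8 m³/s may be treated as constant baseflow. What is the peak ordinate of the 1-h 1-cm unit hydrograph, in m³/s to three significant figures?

U_p ≈ 11.3 m³/s

Direct runoff: 0.0, 3.3, 6.7, 14.5, 22.6, 19.0, 15.9, 13.3, 0.0 m³/s; ΣQ_DR = 95.30 m³/s, peak = 22.6 m³/s.
Runoff depth d = ΣQ_DR·Δt / A = 95.30 × 3600 / (17.2 km²) = 19.95 mm.
The 1-cm UH is the DRH scaled by (10 mm)/d, so U_p = 22.6 × 10/19.95 = 11.3 m³/s.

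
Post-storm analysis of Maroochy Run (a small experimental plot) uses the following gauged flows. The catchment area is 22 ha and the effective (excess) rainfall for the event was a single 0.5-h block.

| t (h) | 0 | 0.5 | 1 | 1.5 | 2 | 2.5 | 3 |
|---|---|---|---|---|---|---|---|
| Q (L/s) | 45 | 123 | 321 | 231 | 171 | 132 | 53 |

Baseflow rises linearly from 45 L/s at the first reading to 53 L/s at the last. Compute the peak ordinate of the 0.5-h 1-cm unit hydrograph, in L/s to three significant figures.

U_p ≈ 456 L/s

Direct runoff: 0.00, 76.67, 273.33, 182.00, 120.67, 80.33, 0.00 L/s; ΣQ_DR = 733.0 L/s, peak = 273.33 L/s.
Runoff depth d = ΣQ_DR·Δt / A = 733.0 × 1800 / (22 ha) = 5.997 mm.
The 1-cm UH is the DRH scaled by (10 mm)/d, so U_p = 273.33 × 10/5.997 = 456 L/s.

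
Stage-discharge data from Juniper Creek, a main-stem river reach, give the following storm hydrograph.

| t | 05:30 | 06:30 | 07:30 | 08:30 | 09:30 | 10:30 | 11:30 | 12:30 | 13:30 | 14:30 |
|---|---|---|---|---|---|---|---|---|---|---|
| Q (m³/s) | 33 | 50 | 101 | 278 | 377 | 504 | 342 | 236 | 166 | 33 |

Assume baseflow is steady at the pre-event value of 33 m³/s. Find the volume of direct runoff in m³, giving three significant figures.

V ≈ 6.44 × 10^6 m³

Direct-runoff ordinates (Q − Q_b): 0.0, 17.0, 68.0, 245.0, 344.0, 471.0, 309.0, 203.0, 133.0, 0.0 m³/s.
ΣQ_DR = 1790 m³/s.
With Δt = 1 h = 3600 s, V = ΣQ_DR · Δt = 1790 × 3600 = 6.44 × 10^6 m³.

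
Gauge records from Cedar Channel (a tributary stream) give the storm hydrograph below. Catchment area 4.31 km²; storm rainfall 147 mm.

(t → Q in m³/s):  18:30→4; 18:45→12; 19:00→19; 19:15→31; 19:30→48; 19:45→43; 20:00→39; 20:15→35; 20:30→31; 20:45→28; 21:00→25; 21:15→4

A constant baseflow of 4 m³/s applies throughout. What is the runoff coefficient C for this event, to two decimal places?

ΣQ_DR = 271.0 m³/s; V = ΣQ_DR·Δt = 2.439 × 10^5 m³.
Runoff depth d = V / A = 56.59 mm.
C = d / P = 56.59 / 147 = 0.38.

C ≈ 0.38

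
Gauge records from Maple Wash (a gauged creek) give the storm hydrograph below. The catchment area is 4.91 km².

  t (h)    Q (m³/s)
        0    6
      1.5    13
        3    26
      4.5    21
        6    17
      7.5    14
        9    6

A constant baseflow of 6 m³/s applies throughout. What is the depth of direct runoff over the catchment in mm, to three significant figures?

Direct runoff: 0.0, 7.0, 20.0, 15.0, 11.0, 8.0, 0.0 m³/s; ΣQ_DR = 61.00 m³/s.
V = ΣQ_DR · Δt = 61.00 × 5400 s = 3.294 × 10^5 m³.
Over A = 4.91 km², depth = V / A = 67.1 mm.

d ≈ 67.1 mm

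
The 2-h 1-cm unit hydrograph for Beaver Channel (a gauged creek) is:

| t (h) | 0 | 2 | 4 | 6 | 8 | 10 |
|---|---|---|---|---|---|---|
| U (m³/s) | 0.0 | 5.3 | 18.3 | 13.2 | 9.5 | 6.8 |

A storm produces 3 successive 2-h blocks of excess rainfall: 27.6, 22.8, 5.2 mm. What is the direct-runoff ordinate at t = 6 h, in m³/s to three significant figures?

By discrete convolution, Q_j = Σ (P_i / 10 mm) · U_{j−i}.
At t = 6 h (j=3): Q = (27.6/10)·13.2 + (22.8/10)·18.3 + (5.2/10)·5.3 = 80.9 m³/s.

Q ≈ 80.9 m³/s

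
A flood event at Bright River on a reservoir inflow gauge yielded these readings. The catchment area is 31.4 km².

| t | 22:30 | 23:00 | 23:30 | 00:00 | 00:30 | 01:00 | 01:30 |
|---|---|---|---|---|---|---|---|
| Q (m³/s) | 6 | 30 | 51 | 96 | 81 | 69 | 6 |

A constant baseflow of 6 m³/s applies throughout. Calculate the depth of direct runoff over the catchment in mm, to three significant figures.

d ≈ 17.0 mm

Direct runoff: 0.0, 24.0, 45.0, 90.0, 75.0, 63.0, 0.0 m³/s; ΣQ_DR = 297.0 m³/s.
V = ΣQ_DR · Δt = 297.0 × 1800 s = 5.346 × 10^5 m³.
Over A = 31.4 km², depth = V / A = 17.0 mm.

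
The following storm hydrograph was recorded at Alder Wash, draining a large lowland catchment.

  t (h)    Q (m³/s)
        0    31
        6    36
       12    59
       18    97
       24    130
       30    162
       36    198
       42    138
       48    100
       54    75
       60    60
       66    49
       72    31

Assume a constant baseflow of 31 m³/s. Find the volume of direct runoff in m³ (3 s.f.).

V ≈ 1.65 × 10^7 m³

Direct-runoff ordinates (Q − Q_b): 0.0, 5.0, 28.0, 66.0, 99.0, 131.0, 167.0, 107.0, 69.0, 44.0, 29.0, 18.0, 0.0 m³/s.
ΣQ_DR = 763.0 m³/s.
With Δt = 6 h = 21600 s, V = ΣQ_DR · Δt = 763.0 × 21600 = 1.65 × 10^7 m³.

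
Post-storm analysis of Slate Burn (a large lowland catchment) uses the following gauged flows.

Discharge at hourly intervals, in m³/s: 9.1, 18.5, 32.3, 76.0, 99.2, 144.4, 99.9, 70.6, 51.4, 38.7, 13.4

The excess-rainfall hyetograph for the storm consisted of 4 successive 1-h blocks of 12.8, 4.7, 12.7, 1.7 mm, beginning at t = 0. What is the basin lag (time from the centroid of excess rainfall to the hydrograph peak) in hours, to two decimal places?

Centroid of excess rainfall: t_c = Σ P_i·t̄_i / ΣP_i = 1.6034 h (block centres at 0.5, 1.5, 2.5, 3.5 h).
Hydrograph peak occurs at t = 5 h, so basin lag t_L = 5 − 1.6034 = 3.40 h.

t_L ≈ 3.40 h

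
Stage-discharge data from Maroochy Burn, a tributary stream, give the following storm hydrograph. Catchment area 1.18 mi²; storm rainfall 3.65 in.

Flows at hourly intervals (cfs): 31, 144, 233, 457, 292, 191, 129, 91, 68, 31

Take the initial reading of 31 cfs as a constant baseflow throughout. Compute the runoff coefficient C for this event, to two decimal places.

ΣQ_DR = 1357 cfs; V = ΣQ_DR·Δt = 4.885 × 10^6 ft³.
Runoff depth d = V / A = 1.782 in.
C = d / P = 1.782 / 3.65 = 0.49.

C ≈ 0.49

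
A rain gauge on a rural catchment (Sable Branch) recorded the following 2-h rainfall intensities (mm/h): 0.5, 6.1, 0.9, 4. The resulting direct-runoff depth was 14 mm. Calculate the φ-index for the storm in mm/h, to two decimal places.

φ ≈ 1.55 mm/h

Only the 2 blocks with intensity above φ contribute runoff: 6.1, 4 mm/h.
Σ(I−φ)·Δt = d  ⇒  (6.1+4 − 2φ)·2 = 14
φ = (10.10 − 14/2) / 2 = 1.55 mm/h.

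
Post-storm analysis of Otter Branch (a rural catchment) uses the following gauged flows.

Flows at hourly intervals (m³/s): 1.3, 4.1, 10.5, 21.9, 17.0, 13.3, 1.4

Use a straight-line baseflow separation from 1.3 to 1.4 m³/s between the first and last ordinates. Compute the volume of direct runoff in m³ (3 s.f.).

Direct-runoff ordinates (Q − Q_b): 0.00, 2.78, 9.17, 20.55, 15.63, 11.92, 0.00 m³/s.
ΣQ_DR = 60.05 m³/s.
With Δt = 1 h = 3600 s, V = ΣQ_DR · Δt = 60.05 × 3600 = 2.16 × 10^5 m³.

V ≈ 2.16 × 10^5 m³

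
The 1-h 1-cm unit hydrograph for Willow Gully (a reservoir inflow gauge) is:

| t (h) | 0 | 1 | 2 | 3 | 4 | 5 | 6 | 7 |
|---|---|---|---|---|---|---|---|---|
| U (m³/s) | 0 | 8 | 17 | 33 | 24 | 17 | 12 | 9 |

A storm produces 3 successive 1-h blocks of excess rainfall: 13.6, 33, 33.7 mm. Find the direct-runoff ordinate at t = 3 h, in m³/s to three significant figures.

By discrete convolution, Q_j = Σ (P_i / 10 mm) · U_{j−i}.
At t = 3 h (j=3): Q = (13.6/10)·33 + (33/10)·17 + (33.7/10)·8 = 128 m³/s.

Q ≈ 128 m³/s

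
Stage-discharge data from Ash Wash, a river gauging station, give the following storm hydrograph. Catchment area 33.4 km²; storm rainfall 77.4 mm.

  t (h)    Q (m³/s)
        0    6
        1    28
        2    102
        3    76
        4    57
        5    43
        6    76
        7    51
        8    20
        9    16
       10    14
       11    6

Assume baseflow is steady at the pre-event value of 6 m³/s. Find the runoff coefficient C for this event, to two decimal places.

C ≈ 0.59

ΣQ_DR = 423.0 m³/s; V = ΣQ_DR·Δt = 1.523 × 10^6 m³.
Runoff depth d = V / A = 45.59 mm.
C = d / P = 45.59 / 77.4 = 0.59.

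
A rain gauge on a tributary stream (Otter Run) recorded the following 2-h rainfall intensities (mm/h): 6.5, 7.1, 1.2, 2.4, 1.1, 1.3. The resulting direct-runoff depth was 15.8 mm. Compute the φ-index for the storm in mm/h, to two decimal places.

φ ≈ 2.85 mm/h

Only the 2 blocks with intensity above φ contribute runoff: 6.5, 7.1 mm/h.
Σ(I−φ)·Δt = d  ⇒  (6.5+7.1 − 2φ)·2 = 15.8
φ = (13.60 − 15.8/2) / 2 = 2.85 mm/h.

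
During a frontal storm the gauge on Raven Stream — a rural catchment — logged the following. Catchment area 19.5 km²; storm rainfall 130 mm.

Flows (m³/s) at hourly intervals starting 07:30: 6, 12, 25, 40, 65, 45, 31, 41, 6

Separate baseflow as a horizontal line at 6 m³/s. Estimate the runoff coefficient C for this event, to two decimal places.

C ≈ 0.31

ΣQ_DR = 217.0 m³/s; V = ΣQ_DR·Δt = 7.812 × 10^5 m³.
Runoff depth d = V / A = 40.06 mm.
C = d / P = 40.06 / 130 = 0.31.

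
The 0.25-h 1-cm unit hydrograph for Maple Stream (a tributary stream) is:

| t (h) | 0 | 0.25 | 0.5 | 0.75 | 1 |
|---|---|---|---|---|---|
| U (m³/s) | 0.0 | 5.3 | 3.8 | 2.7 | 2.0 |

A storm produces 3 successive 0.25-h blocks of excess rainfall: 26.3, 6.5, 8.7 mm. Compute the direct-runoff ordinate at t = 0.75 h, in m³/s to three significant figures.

Q ≈ 14.2 m³/s

By discrete convolution, Q_j = Σ (P_i / 10 mm) · U_{j−i}.
At t = 0.75 h (j=3): Q = (26.3/10)·2.7 + (6.5/10)·3.8 + (8.7/10)·5.3 = 14.2 m³/s.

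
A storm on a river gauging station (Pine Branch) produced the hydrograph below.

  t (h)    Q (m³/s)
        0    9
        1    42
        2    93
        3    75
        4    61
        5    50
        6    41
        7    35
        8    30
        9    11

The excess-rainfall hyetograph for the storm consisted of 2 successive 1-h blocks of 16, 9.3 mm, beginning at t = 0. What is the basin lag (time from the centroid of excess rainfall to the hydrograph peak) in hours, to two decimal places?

t_L ≈ 1.13 h

Centroid of excess rainfall: t_c = Σ P_i·t̄_i / ΣP_i = 0.8676 h (block centres at 0.5, 1.5 h).
Hydrograph peak occurs at t = 2 h, so basin lag t_L = 2 − 0.8676 = 1.13 h.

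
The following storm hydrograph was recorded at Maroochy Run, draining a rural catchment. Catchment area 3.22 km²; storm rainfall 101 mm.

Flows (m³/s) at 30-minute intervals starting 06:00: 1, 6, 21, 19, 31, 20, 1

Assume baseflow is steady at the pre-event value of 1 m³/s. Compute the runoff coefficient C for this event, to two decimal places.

C ≈ 0.51

ΣQ_DR = 92.00 m³/s; V = ΣQ_DR·Δt = 1.656 × 10^5 m³.
Runoff depth d = V / A = 51.43 mm.
C = d / P = 51.43 / 101 = 0.51.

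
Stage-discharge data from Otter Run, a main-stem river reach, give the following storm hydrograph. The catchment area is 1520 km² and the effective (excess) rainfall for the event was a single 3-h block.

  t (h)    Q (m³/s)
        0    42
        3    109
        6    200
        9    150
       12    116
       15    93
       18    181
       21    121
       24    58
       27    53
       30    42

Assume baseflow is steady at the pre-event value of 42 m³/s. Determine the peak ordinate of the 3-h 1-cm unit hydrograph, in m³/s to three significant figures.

U_p ≈ 316 m³/s

Direct runoff: 0.0, 67.0, 158.0, 108.0, 74.0, 51.0, 139.0, 79.0, 16.0, 11.0, 0.0 m³/s; ΣQ_DR = 703.0 m³/s, peak = 158.0 m³/s.
Runoff depth d = ΣQ_DR·Δt / A = 703.0 × 10800 / (1520 km²) = 4.995 mm.
The 1-cm UH is the DRH scaled by (10 mm)/d, so U_p = 158.0 × 10/4.995 = 316 m³/s.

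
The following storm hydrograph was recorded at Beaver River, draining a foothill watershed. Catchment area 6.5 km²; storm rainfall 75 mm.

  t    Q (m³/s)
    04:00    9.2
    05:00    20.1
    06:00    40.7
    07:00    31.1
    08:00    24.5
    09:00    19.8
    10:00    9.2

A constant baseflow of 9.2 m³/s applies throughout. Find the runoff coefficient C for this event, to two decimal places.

ΣQ_DR = 90.20 m³/s; V = ΣQ_DR·Δt = 3.247 × 10^5 m³.
Runoff depth d = V / A = 49.96 mm.
C = d / P = 49.96 / 75 = 0.67.

C ≈ 0.67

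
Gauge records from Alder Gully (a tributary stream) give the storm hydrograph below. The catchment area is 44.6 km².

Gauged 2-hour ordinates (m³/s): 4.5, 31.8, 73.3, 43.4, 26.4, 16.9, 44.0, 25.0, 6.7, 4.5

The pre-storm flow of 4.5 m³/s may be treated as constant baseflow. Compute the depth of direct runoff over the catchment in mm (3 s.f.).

Direct runoff: 0.0, 27.3, 68.8, 38.9, 21.9, 12.4, 39.5, 20.5, 2.2, 0.0 m³/s; ΣQ_DR = 231.5 m³/s.
V = ΣQ_DR · Δt = 231.5 × 7200 s = 1.667 × 10^6 m³.
Over A = 44.6 km², depth = V / A = 37.4 mm.

d ≈ 37.4 mm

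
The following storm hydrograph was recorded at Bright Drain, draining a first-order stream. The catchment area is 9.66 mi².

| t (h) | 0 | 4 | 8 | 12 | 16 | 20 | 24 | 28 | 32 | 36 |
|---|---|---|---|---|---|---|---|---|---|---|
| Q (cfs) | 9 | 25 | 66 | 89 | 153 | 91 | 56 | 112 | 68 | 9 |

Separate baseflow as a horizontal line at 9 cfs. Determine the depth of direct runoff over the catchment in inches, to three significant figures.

d ≈ 0.377 in

Direct runoff: 0.0, 16.0, 57.0, 80.0, 144.0, 82.0, 47.0, 103.0, 59.0, 0.0 cfs; ΣQ_DR = 588.0 cfs.
V = ΣQ_DR · Δt = 588.0 × 14400 s = 8.467 × 10^6 ft³.
Over A = 9.66 mi², depth = V / A = 0.377 in.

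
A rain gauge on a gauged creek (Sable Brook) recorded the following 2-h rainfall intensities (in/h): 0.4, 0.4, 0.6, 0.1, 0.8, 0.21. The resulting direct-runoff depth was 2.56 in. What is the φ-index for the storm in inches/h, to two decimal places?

Only the 4 blocks with intensity above φ contribute runoff: 0.4, 0.4, 0.6, 0.8 in/h.
Σ(I−φ)·Δt = d  ⇒  (0.4+0.4+0.6+0.8 − 4φ)·2 = 2.56
φ = (2.200 − 2.56/2) / 4 = 0.23 in/h.

φ ≈ 0.23 in/h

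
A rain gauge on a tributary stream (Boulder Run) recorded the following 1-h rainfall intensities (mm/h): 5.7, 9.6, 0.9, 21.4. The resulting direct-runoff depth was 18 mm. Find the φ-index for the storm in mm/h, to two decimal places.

φ ≈ 6.50 mm/h

Only the 2 blocks with intensity above φ contribute runoff: 9.6, 21.4 mm/h.
Σ(I−φ)·Δt = d  ⇒  (9.6+21.4 − 2φ)·1 = 18
φ = (31.00 − 18/1) / 2 = 6.50 mm/h.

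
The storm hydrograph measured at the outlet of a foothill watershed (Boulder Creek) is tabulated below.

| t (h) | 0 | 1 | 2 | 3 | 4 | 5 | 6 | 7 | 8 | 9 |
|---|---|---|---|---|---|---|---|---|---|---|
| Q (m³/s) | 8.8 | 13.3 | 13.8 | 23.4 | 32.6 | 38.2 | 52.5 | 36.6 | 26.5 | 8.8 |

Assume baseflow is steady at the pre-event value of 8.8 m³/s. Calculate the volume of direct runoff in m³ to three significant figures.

V ≈ 5.99 × 10^5 m³

Direct-runoff ordinates (Q − Q_b): 0.0, 4.5, 5.0, 14.6, 23.8, 29.4, 43.7, 27.8, 17.7, 0.0 m³/s.
ΣQ_DR = 166.5 m³/s.
With Δt = 1 h = 3600 s, V = ΣQ_DR · Δt = 166.5 × 3600 = 5.99 × 10^5 m³.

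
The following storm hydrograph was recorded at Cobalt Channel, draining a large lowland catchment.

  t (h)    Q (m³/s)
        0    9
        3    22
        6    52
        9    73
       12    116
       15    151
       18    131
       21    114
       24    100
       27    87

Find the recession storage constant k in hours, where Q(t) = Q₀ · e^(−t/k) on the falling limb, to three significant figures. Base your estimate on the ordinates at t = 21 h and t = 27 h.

k ≈ 22.2 h

On the falling limb, Q drops from 114 to 87 m³/s between t = 21 h and t = 27 h (Δt = 6 h).
k = −Δt / ln(Q₂/Q₁) = −6 / ln(87/114) = 22.2 h.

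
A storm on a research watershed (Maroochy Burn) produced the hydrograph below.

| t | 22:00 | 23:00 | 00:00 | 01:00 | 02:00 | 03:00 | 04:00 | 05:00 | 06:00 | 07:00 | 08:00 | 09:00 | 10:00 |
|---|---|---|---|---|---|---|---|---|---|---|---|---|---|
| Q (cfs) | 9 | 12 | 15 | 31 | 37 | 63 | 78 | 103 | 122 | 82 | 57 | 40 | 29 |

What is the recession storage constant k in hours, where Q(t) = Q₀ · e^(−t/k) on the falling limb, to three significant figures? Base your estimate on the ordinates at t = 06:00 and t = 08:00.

k ≈ 2.63 h

On the falling limb, Q drops from 122 to 57 cfs between t = 06:00 and t = 08:00 (Δt = 2 h).
k = −Δt / ln(Q₂/Q₁) = −2 / ln(57/122) = 2.63 h.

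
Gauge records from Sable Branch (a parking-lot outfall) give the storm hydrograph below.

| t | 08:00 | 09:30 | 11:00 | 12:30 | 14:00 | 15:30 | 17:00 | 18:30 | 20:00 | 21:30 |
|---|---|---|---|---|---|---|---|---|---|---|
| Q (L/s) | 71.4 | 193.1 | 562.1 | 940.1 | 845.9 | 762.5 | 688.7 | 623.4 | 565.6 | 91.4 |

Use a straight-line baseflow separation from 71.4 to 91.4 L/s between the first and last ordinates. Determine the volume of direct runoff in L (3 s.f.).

V ≈ 2.45 × 10^7 L

Direct-runoff ordinates (Q − Q_b): 0.00, 119.48, 486.26, 862.03, 765.61, 679.99, 603.97, 536.44, 476.42, 0.00 L/s.
ΣQ_DR = 4530 L/s.
With Δt = 1.5 h = 5400 s, V = ΣQ_DR · Δt = 4530 × 5400 = 2.45 × 10^7 L.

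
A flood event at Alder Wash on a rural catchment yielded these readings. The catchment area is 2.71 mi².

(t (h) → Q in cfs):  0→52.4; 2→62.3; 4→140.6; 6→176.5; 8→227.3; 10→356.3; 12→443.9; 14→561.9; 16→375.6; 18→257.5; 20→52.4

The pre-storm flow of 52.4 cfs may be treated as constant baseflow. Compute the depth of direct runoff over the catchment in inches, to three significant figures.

Direct runoff: 0.0, 9.9, 88.2, 124.1, 174.9, 303.9, 391.5, 509.5, 323.2, 205.1, 0.0 cfs; ΣQ_DR = 2130 cfs.
V = ΣQ_DR · Δt = 2130 × 7200 s = 1.534 × 10^7 ft³.
Over A = 2.71 mi², depth = V / A = 2.44 in.

d ≈ 2.44 in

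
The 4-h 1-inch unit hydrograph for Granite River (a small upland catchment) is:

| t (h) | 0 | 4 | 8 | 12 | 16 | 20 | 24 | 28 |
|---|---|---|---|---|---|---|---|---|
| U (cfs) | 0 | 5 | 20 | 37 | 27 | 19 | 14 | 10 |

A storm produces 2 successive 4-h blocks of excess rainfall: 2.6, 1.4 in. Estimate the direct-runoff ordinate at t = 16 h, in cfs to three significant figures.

Q ≈ 122 cfs

By discrete convolution, Q_j = Σ (P_i / 1 in) · U_{j−i}.
At t = 16 h (j=4): Q = (2.6/1)·27 + (1.4/1)·37 = 122 cfs.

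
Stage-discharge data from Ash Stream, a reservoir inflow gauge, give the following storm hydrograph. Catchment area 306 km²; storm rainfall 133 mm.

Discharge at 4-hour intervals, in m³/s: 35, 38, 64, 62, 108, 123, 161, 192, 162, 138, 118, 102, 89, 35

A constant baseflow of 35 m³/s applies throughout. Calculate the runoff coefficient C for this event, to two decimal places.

ΣQ_DR = 937.0 m³/s; V = ΣQ_DR·Δt = 1.349 × 10^7 m³.
Runoff depth d = V / A = 44.09 mm.
C = d / P = 44.09 / 133 = 0.33.

C ≈ 0.33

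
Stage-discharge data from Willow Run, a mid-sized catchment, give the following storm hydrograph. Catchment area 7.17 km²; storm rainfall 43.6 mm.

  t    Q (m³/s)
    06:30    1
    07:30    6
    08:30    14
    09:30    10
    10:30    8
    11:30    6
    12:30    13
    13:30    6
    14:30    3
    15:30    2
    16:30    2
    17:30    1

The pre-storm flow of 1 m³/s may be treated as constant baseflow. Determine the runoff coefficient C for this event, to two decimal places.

C ≈ 0.69

ΣQ_DR = 60.00 m³/s; V = ΣQ_DR·Δt = 2.160 × 10^5 m³.
Runoff depth d = V / A = 30.13 mm.
C = d / P = 30.13 / 43.6 = 0.69.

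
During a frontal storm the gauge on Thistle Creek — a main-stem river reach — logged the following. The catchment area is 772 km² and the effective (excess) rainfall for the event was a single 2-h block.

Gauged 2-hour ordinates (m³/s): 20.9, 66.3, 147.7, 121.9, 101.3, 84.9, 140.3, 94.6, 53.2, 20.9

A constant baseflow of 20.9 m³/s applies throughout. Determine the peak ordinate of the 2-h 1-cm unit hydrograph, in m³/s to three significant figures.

U_p ≈ 211 m³/s

Direct runoff: 0.0, 45.4, 126.8, 101.0, 80.4, 64.0, 119.4, 73.7, 32.3, 0.0 m³/s; ΣQ_DR = 643.0 m³/s, peak = 126.8 m³/s.
Runoff depth d = ΣQ_DR·Δt / A = 643.0 × 7200 / (772 km²) = 5.997 mm.
The 1-cm UH is the DRH scaled by (10 mm)/d, so U_p = 126.8 × 10/5.997 = 211 m³/s.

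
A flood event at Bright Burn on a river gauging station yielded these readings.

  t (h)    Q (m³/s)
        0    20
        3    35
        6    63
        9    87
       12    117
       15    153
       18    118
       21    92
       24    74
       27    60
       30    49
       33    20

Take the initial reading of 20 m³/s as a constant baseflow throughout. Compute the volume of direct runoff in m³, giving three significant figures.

V ≈ 7.00 × 10^6 m³

Direct-runoff ordinates (Q − Q_b): 0.0, 15.0, 43.0, 67.0, 97.0, 133.0, 98.0, 72.0, 54.0, 40.0, 29.0, 0.0 m³/s.
ΣQ_DR = 648.0 m³/s.
With Δt = 3 h = 10800 s, V = ΣQ_DR · Δt = 648.0 × 10800 = 7.00 × 10^6 m³.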